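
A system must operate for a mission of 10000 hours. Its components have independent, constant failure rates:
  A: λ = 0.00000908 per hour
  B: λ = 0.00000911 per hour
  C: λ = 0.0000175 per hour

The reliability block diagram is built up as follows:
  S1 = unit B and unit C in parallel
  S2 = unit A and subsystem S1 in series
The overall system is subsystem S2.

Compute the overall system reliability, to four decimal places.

R(A) = exp(−0.00000908 × 10000) = 0.913200
R(B) = exp(−0.00000911 × 10000) = 0.912926
R(C) = exp(−0.0000175 × 10000) = 0.839457
Parallel (B and C): 1 − (1 − 0.912926)(1 − 0.839457) = 0.986021
Series (A and [0.986021]): 0.913200 × 0.986021 = 0.9004

0.9004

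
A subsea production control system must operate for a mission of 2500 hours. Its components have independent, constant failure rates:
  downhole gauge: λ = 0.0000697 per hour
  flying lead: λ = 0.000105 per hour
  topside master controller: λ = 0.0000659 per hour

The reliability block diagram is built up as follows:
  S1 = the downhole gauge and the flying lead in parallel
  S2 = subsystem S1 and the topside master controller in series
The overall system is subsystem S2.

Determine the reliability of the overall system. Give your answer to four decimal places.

R(downhole gauge) = exp(−0.0000697 × 2500) = 0.840087
R(flying lead) = exp(−0.000105 × 2500) = 0.769126
R(topside master controller) = exp(−0.0000659 × 2500) = 0.848106
Parallel (downhole gauge and flying lead): 1 − (1 − 0.840087)(1 − 0.769126) = 0.963080
Series ([0.963080] and topside master controller): 0.963080 × 0.848106 = 0.8168

0.8168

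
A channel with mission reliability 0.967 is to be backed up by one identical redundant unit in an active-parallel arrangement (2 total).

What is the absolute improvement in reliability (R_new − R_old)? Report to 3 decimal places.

0.032

R_before = 0.967
R_after = 1 − (1 − 0.967)^2 = 0.999
ΔR = 0.999 − 0.967 = 0.032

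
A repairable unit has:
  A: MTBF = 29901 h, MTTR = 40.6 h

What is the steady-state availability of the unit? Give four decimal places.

A(A) = MTBF/(MTBF+MTTR) = 29901/(29901+40.6) = 0.9986

0.9986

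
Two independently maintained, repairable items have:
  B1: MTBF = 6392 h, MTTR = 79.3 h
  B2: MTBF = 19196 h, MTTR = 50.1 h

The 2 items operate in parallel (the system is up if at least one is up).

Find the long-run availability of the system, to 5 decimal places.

A(B1) = MTBF/(MTBF+MTTR) = 6392/(6392+79.3) = 0.987746
A(B2) = MTBF/(MTBF+MTTR) = 19196/(19196+50.1) = 0.997397
Parallel availability: 1 − (1 − 0.987746)(1 − 0.997397) = 0.99997

0.99997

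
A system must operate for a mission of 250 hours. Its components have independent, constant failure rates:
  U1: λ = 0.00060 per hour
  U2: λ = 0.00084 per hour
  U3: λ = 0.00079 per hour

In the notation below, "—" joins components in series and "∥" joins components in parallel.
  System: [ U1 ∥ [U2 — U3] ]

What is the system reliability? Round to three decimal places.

R(U1) = exp(−0.00060 × 250) = 0.86071
R(U2) = exp(−0.00084 × 250) = 0.81058
R(U3) = exp(−0.00079 × 250) = 0.82078
Series (U2 and U3): 0.81058 × 0.82078 = 0.66531
Parallel (U1 and [0.66531]): 1 − (1 − 0.86071)(1 − 0.66531) = 0.953

0.953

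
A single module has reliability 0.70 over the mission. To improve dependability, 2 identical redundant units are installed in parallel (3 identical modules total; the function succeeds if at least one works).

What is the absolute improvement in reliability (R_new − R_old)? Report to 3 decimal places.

R_before = 0.70
R_after = 1 − (1 − 0.70)^3 = 0.973
ΔR = 0.973 − 0.70 = 0.273

0.273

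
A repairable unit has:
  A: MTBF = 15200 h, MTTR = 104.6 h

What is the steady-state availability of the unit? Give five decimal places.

0.99317

A(A) = MTBF/(MTBF+MTTR) = 15200/(15200+104.6) = 0.99317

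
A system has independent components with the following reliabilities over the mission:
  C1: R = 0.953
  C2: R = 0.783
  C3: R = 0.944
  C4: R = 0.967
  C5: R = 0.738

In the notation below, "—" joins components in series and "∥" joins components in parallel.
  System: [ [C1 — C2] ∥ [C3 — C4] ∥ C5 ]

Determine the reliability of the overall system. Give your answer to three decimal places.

Series (C1 and C2): 0.95300 × 0.78300 = 0.74620
Series (C3 and C4): 0.94400 × 0.96700 = 0.91285
Parallel ([0.74620], [0.91285], and C5): 1 − (1 − 0.74620)(1 − 0.91285)(1 − 0.73800) = 0.994

0.994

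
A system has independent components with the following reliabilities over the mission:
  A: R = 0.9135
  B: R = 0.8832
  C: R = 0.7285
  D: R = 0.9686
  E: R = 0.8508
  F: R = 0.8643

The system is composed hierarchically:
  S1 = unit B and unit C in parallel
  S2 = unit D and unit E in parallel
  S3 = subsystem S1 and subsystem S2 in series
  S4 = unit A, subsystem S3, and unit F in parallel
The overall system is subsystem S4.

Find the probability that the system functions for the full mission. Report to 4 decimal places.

0.9996

Parallel (B and C): 1 − (1 − 0.883200)(1 − 0.728500) = 0.968289
Parallel (D and E): 1 − (1 − 0.968600)(1 − 0.850800) = 0.995315
Series ([0.968289] and [0.995315]): 0.968289 × 0.995315 = 0.963753
Parallel (A, [0.963753], and F): 1 − (1 − 0.913500)(1 − 0.963753)(1 − 0.864300) = 0.9996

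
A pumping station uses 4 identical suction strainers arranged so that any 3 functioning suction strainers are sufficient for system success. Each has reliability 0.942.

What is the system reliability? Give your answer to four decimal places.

0.9813

R = Σ_{i=3}^{4} C(4,i) p^i (1−p)^{4−i} with p = 0.942
C(4,3)·0.942^3·0.058^1 = 0.193928
C(4,4)·0.942^4·0.058^0 = 0.787415
Sum = 0.9813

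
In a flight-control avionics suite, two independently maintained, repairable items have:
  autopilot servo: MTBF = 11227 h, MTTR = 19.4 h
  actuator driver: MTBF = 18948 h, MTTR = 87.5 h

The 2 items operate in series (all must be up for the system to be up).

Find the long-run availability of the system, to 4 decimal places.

A(autopilot servo) = MTBF/(MTBF+MTTR) = 11227/(11227+19.4) = 0.998275
A(actuator driver) = MTBF/(MTBF+MTTR) = 18948/(18948+87.5) = 0.995403
Series availability: 0.998275 × 0.995403 = 0.9937

0.9937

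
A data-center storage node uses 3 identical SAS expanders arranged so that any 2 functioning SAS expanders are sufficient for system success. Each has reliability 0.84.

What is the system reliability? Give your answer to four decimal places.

0.9314

R = Σ_{i=2}^{3} C(3,i) p^i (1−p)^{3−i} with p = 0.84
C(3,2)·0.84^2·0.16^1 = 0.338688
C(3,3)·0.84^3·0.16^0 = 0.592704
Sum = 0.9314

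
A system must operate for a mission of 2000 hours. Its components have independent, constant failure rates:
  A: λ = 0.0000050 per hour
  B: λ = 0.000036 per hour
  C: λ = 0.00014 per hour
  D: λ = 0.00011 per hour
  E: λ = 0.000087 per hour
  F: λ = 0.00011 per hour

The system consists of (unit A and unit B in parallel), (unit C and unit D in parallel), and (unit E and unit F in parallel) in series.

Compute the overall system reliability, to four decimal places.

0.9211

R(A) = exp(−0.0000050 × 2000) = 0.990050
R(B) = exp(−0.000036 × 2000) = 0.930531
R(C) = exp(−0.00014 × 2000) = 0.755784
R(D) = exp(−0.00011 × 2000) = 0.802519
R(E) = exp(−0.000087 × 2000) = 0.840297
R(F) = exp(−0.00011 × 2000) = 0.802519
Parallel (A and B): 1 − (1 − 0.990050)(1 − 0.930531) = 0.999309
Parallel (C and D): 1 − (1 − 0.755784)(1 − 0.802519) = 0.951772
Parallel (E and F): 1 − (1 − 0.840297)(1 − 0.802519) = 0.968462
Series ([0.999309], [0.951772], and [0.968462]): 0.999309 × 0.951772 × 0.968462 = 0.9211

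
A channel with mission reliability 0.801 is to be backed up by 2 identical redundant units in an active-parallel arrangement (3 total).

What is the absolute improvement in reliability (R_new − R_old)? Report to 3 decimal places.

0.191

R_before = 0.801
R_after = 1 − (1 − 0.801)^3 = 0.992
ΔR = 0.992 − 0.801 = 0.191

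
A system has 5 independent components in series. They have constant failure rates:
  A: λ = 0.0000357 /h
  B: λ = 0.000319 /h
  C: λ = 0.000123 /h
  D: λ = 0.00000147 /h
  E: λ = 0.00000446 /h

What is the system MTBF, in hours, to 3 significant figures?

2070

Series of exponential components: λ_sys = Σ λ_i
λ_sys = 0.0000357 + 0.000319 + 0.000123 + 0.00000147 + 0.00000446 = 4.8363e-04 /h
MTBF = 1 / λ_sys = 2070 h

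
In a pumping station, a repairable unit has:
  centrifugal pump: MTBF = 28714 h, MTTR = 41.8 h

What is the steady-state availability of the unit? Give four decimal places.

A(centrifugal pump) = MTBF/(MTBF+MTTR) = 28714/(28714+41.8) = 0.9985

0.9985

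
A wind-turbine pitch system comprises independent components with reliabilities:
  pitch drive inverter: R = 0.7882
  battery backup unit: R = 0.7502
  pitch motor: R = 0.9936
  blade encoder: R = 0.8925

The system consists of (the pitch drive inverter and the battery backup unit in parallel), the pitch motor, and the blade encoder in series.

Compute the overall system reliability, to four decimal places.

Parallel (pitch drive inverter and battery backup unit): 1 − (1 − 0.788200)(1 − 0.750200) = 0.947092
Series ([0.947092], pitch motor, and blade encoder): 0.947092 × 0.993600 × 0.892500 = 0.8399

0.8399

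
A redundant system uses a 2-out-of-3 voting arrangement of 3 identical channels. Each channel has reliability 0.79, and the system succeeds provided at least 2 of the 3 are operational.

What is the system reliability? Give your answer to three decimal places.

R = Σ_{i=2}^{3} C(3,i) p^i (1−p)^{3−i} with p = 0.79
C(3,2)·0.79^2·0.21^1 = 0.39318
C(3,3)·0.79^3·0.21^0 = 0.49304
Sum = 0.886

0.886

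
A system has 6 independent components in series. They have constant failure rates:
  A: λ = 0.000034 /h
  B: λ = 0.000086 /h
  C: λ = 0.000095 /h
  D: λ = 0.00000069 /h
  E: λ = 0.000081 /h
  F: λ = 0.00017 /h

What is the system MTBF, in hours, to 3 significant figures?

Series of exponential components: λ_sys = Σ λ_i
λ_sys = 0.000034 + 0.000086 + 0.000095 + 0.00000069 + 0.000081 + 0.00017 = 4.6669e-04 /h
MTBF = 1 / λ_sys = 2140 h

2140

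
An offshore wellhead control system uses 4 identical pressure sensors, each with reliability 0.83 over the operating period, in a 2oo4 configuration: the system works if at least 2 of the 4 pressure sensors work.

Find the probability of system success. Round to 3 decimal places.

0.983

R = Σ_{i=2}^{4} C(4,i) p^i (1−p)^{4−i} with p = 0.83
C(4,2)·0.83^2·0.17^2 = 0.11946
C(4,3)·0.83^3·0.17^1 = 0.38882
C(4,4)·0.83^4·0.17^0 = 0.47458
Sum = 0.983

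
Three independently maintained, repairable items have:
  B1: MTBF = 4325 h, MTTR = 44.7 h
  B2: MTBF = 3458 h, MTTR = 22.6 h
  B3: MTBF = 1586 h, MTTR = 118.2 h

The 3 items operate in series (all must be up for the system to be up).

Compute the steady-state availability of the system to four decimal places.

A(B1) = MTBF/(MTBF+MTTR) = 4325/(4325+44.7) = 0.989770
A(B2) = MTBF/(MTBF+MTTR) = 3458/(3458+22.6) = 0.993507
A(B3) = MTBF/(MTBF+MTTR) = 1586/(1586+118.2) = 0.930642
Series availability: 0.989770 × 0.993507 × 0.930642 = 0.9151

0.9151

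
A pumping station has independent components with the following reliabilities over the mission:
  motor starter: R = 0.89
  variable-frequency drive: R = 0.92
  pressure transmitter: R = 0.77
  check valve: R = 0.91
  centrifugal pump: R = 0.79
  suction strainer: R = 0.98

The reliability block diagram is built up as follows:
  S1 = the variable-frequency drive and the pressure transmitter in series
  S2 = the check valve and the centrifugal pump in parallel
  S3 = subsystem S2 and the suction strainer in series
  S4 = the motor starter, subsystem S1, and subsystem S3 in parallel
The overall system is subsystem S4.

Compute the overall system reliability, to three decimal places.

0.999

Series (variable-frequency drive and pressure transmitter): 0.92000 × 0.77000 = 0.70840
Parallel (check valve and centrifugal pump): 1 − (1 − 0.91000)(1 − 0.79000) = 0.98110
Series ([0.98110] and suction strainer): 0.98110 × 0.98000 = 0.96148
Parallel (motor starter, [0.70840], and [0.96148]): 1 − (1 − 0.89000)(1 − 0.70840)(1 − 0.96148) = 0.999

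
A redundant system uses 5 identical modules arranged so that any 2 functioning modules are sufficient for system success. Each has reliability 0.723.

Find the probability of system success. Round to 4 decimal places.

0.9771

R = Σ_{i=2}^{5} C(5,i) p^i (1−p)^{5−i} with p = 0.723
C(5,2)·0.723^2·0.277^3 = 0.111100
C(5,3)·0.723^3·0.277^2 = 0.289984
C(5,4)·0.723^4·0.277^1 = 0.378445
C(5,5)·0.723^5·0.277^0 = 0.197557
Sum = 0.9771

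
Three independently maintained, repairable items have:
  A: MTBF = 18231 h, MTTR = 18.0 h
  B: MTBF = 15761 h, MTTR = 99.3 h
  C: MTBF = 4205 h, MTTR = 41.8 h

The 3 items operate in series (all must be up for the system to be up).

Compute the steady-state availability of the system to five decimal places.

A(A) = MTBF/(MTBF+MTTR) = 18231/(18231+18.0) = 0.999014
A(B) = MTBF/(MTBF+MTTR) = 15761/(15761+99.3) = 0.993739
A(C) = MTBF/(MTBF+MTTR) = 4205/(4205+41.8) = 0.990157
Series availability: 0.999014 × 0.993739 × 0.990157 = 0.98299

0.98299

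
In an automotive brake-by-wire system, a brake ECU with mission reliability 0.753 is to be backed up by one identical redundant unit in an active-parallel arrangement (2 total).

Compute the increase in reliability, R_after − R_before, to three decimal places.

R_before = 0.753
R_after = 1 − (1 − 0.753)^2 = 0.939
ΔR = 0.939 − 0.753 = 0.186

0.186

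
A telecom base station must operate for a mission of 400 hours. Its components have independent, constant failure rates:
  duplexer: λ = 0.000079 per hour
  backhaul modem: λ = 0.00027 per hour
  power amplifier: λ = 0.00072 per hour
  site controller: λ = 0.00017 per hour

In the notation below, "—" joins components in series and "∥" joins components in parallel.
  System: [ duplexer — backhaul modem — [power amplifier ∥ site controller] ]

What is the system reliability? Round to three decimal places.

0.855

R(duplexer) = exp(−0.000079 × 400) = 0.96889
R(backhaul modem) = exp(−0.00027 × 400) = 0.89763
R(power amplifier) = exp(−0.00072 × 400) = 0.74976
R(site controller) = exp(−0.00017 × 400) = 0.93426
Parallel (power amplifier and site controller): 1 − (1 − 0.74976)(1 − 0.93426) = 0.98355
Series (duplexer, backhaul modem, and [0.98355]): 0.96889 × 0.89763 × 0.98355 = 0.855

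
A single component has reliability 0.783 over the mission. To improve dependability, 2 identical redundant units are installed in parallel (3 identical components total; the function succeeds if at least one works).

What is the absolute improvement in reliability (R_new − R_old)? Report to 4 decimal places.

0.2068

R_before = 0.783
R_after = 1 − (1 − 0.783)^3 = 0.9898
ΔR = 0.9898 − 0.783 = 0.2068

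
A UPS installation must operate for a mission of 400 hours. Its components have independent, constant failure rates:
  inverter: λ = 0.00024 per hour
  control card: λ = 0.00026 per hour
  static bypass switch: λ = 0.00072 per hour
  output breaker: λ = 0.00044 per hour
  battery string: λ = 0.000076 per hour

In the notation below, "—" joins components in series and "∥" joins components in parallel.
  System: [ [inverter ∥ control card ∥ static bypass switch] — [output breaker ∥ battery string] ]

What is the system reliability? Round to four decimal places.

R(inverter) = exp(−0.00024 × 400) = 0.908464
R(control card) = exp(−0.00026 × 400) = 0.901225
R(static bypass switch) = exp(−0.00072 × 400) = 0.749762
R(output breaker) = exp(−0.00044 × 400) = 0.838618
R(battery string) = exp(−0.000076 × 400) = 0.970057
Parallel (inverter, control card, and static bypass switch): 1 − (1 − 0.908464)(1 − 0.901225)(1 − 0.749762) = 0.997737
Parallel (output breaker and battery string): 1 − (1 − 0.838618)(1 − 0.970057) = 0.995168
Series ([0.997737] and [0.995168]): 0.997737 × 0.995168 = 0.9929

0.9929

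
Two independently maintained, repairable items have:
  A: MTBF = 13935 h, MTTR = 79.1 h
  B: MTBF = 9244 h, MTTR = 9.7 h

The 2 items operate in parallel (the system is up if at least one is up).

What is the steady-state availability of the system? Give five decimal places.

0.99999

A(A) = MTBF/(MTBF+MTTR) = 13935/(13935+79.1) = 0.994356
A(B) = MTBF/(MTBF+MTTR) = 9244/(9244+9.7) = 0.998952
Parallel availability: 1 − (1 − 0.994356)(1 − 0.998952) = 0.99999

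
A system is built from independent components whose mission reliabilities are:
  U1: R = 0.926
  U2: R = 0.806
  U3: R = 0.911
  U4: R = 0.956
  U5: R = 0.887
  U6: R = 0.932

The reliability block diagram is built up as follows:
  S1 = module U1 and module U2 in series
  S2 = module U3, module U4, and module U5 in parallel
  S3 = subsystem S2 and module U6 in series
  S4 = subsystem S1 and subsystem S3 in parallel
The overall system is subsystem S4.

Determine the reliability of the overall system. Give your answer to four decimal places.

0.9826

Series (U1 and U2): 0.926000 × 0.806000 = 0.746356
Parallel (U3, U4, and U5): 1 − (1 − 0.911000)(1 − 0.956000)(1 − 0.887000) = 0.999557
Series ([0.999557] and U6): 0.999557 × 0.932000 = 0.931587
Parallel ([0.746356] and [0.931587]): 1 − (1 − 0.746356)(1 − 0.931587) = 0.9826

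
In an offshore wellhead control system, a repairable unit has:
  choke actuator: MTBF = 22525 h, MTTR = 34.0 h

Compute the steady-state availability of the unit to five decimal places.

A(choke actuator) = MTBF/(MTBF+MTTR) = 22525/(22525+34.0) = 0.99849

0.99849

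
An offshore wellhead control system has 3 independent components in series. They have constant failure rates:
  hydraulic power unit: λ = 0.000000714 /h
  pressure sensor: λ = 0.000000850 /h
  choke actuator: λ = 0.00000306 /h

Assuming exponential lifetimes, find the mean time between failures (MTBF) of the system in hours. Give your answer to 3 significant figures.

216000

Series of exponential components: λ_sys = Σ λ_i
λ_sys = 0.000000714 + 0.000000850 + 0.00000306 = 4.6240e-06 /h
MTBF = 1 / λ_sys = 216000 h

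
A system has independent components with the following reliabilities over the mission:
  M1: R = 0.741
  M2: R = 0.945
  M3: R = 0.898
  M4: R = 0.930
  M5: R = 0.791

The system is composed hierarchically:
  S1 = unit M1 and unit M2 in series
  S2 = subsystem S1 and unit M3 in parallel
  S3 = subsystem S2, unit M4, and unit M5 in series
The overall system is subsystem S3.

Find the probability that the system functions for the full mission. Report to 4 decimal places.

0.7131

Series (M1 and M2): 0.741000 × 0.945000 = 0.700245
Parallel ([0.700245] and M3): 1 − (1 − 0.700245)(1 − 0.898000) = 0.969425
Series ([0.969425], M4, and M5): 0.969425 × 0.930000 × 0.791000 = 0.7131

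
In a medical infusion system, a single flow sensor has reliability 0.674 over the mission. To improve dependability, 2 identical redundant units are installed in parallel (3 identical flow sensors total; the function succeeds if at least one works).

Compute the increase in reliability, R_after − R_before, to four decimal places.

R_before = 0.674
R_after = 1 − (1 − 0.674)^3 = 0.9654
ΔR = 0.9654 − 0.674 = 0.2914

0.2914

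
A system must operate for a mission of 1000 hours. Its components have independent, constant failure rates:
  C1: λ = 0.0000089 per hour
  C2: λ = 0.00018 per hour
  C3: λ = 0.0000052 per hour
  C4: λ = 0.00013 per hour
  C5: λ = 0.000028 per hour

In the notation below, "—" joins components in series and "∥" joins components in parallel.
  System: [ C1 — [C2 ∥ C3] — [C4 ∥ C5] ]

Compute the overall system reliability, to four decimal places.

0.9870

R(C1) = exp(−0.0000089 × 1000) = 0.991139
R(C2) = exp(−0.00018 × 1000) = 0.835270
R(C3) = exp(−0.0000052 × 1000) = 0.994813
R(C4) = exp(−0.00013 × 1000) = 0.878095
R(C5) = exp(−0.000028 × 1000) = 0.972388
Parallel (C2 and C3): 1 − (1 − 0.835270)(1 − 0.994813) = 0.999146
Parallel (C4 and C5): 1 − (1 − 0.878095)(1 − 0.972388) = 0.996634
Series (C1, [0.999146], and [0.996634]): 0.991139 × 0.999146 × 0.996634 = 0.9870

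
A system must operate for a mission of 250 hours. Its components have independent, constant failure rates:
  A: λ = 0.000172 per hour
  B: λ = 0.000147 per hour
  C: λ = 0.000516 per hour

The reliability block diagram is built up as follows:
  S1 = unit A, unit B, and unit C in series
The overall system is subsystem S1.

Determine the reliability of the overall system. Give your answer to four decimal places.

0.8116

R(A) = exp(−0.000172 × 250) = 0.957911
R(B) = exp(−0.000147 × 250) = 0.963917
R(C) = exp(−0.000516 × 250) = 0.878974
Series (A, B, and C): 0.957911 × 0.963917 × 0.878974 = 0.8116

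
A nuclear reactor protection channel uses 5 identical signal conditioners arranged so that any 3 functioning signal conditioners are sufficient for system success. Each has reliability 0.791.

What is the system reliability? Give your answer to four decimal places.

0.9349

R = Σ_{i=3}^{5} C(5,i) p^i (1−p)^{5−i} with p = 0.791
C(5,3)·0.791^3·0.209^2 = 0.216183
C(5,4)·0.791^4·0.209^1 = 0.409093
C(5,5)·0.791^5·0.209^0 = 0.309658
Sum = 0.9349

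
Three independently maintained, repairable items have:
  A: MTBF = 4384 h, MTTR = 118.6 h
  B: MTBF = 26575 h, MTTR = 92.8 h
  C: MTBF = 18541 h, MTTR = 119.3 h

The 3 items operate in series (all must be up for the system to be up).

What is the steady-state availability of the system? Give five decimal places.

A(A) = MTBF/(MTBF+MTTR) = 4384/(4384+118.6) = 0.973660
A(B) = MTBF/(MTBF+MTTR) = 26575/(26575+92.8) = 0.996520
A(C) = MTBF/(MTBF+MTTR) = 18541/(18541+119.3) = 0.993607
Series availability: 0.973660 × 0.996520 × 0.993607 = 0.96407

0.96407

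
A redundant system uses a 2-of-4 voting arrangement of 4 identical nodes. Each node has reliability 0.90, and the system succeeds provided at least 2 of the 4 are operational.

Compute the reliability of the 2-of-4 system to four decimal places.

0.9963

R = Σ_{i=2}^{4} C(4,i) p^i (1−p)^{4−i} with p = 0.90
C(4,2)·0.90^2·0.10^2 = 0.048600
C(4,3)·0.90^3·0.10^1 = 0.291600
C(4,4)·0.90^4·0.10^0 = 0.656100
Sum = 0.9963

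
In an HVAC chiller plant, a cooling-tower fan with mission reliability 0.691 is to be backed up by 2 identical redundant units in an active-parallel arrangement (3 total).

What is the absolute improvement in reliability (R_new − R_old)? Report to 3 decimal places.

0.279

R_before = 0.691
R_after = 1 − (1 − 0.691)^3 = 0.970
ΔR = 0.970 − 0.691 = 0.279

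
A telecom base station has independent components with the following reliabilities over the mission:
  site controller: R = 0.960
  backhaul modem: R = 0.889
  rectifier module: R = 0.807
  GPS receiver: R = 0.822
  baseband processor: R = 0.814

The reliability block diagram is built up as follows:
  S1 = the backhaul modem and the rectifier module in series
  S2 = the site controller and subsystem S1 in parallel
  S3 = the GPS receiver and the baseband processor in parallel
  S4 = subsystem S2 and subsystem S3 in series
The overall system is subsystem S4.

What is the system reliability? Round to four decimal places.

Series (backhaul modem and rectifier module): 0.889000 × 0.807000 = 0.717423
Parallel (site controller and [0.717423]): 1 − (1 − 0.960000)(1 − 0.717423) = 0.988697
Parallel (GPS receiver and baseband processor): 1 − (1 − 0.822000)(1 − 0.814000) = 0.966892
Series ([0.988697] and [0.966892]): 0.988697 × 0.966892 = 0.9560

0.9560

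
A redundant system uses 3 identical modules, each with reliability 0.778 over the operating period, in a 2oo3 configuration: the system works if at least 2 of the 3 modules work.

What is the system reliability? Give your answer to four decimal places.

R = Σ_{i=2}^{3} C(3,i) p^i (1−p)^{3−i} with p = 0.778
C(3,2)·0.778^2·0.222^1 = 0.403119
C(3,3)·0.778^3·0.222^0 = 0.470911
Sum = 0.8740

0.8740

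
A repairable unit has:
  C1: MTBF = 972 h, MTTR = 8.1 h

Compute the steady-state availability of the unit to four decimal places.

0.9917

A(C1) = MTBF/(MTBF+MTTR) = 972/(972+8.1) = 0.9917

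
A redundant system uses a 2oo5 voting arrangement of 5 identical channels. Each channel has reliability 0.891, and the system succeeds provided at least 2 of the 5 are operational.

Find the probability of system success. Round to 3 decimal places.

0.999

R = Σ_{i=2}^{5} C(5,i) p^i (1−p)^{5−i} with p = 0.891
C(5,2)·0.891^2·0.109^3 = 0.01028
C(5,3)·0.891^3·0.109^2 = 0.08404
C(5,4)·0.891^4·0.109^1 = 0.34348
C(5,5)·0.891^5·0.109^0 = 0.56155
Sum = 0.999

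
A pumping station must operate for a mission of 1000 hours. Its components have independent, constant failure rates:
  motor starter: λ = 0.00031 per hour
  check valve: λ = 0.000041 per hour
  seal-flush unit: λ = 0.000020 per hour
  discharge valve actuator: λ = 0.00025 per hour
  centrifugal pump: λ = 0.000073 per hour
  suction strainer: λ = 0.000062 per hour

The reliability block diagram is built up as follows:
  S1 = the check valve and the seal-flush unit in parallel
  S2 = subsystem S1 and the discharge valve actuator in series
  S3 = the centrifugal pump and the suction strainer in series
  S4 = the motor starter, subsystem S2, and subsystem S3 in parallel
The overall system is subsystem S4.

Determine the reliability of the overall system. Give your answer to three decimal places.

0.993

R(motor starter) = exp(−0.00031 × 1000) = 0.73345
R(check valve) = exp(−0.000041 × 1000) = 0.95983
R(seal-flush unit) = exp(−0.000020 × 1000) = 0.98020
R(discharge valve actuator) = exp(−0.00025 × 1000) = 0.77880
R(centrifugal pump) = exp(−0.000073 × 1000) = 0.92960
R(suction strainer) = exp(−0.000062 × 1000) = 0.93988
Parallel (check valve and seal-flush unit): 1 − (1 − 0.95983)(1 − 0.98020) = 0.99920
Series ([0.99920] and discharge valve actuator): 0.99920 × 0.77880 = 0.77818
Series (centrifugal pump and suction strainer): 0.92960 × 0.93988 = 0.87371
Parallel (motor starter, [0.77818], and [0.87371]): 1 − (1 − 0.73345)(1 − 0.77818)(1 − 0.87371) = 0.993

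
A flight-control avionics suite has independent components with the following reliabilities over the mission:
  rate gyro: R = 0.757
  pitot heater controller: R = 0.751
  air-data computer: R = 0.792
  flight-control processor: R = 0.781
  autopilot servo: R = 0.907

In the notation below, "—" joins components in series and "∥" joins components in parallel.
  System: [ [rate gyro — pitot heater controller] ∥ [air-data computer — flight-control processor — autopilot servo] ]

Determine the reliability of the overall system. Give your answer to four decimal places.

0.8106

Series (rate gyro and pitot heater controller): 0.757000 × 0.751000 = 0.568507
Series (air-data computer, flight-control processor, and autopilot servo): 0.792000 × 0.781000 × 0.907000 = 0.561027
Parallel ([0.568507] and [0.561027]): 1 − (1 − 0.568507)(1 − 0.561027) = 0.8106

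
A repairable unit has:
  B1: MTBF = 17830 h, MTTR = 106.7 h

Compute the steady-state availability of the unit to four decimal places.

A(B1) = MTBF/(MTBF+MTTR) = 17830/(17830+106.7) = 0.9941

0.9941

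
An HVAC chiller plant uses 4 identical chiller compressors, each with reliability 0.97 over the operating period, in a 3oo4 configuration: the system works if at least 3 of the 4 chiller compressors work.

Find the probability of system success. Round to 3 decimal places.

0.995

R = Σ_{i=3}^{4} C(4,i) p^i (1−p)^{4−i} with p = 0.97
C(4,3)·0.97^3·0.03^1 = 0.10952
C(4,4)·0.97^4·0.03^0 = 0.88529
Sum = 0.995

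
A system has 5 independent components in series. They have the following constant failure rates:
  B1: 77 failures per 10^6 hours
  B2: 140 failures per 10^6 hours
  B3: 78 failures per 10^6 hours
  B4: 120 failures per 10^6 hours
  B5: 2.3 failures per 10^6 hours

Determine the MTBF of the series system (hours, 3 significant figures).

Series of exponential components: λ_sys = Σ λ_i
λ_sys = 0.000077 + 0.00014 + 0.000078 + 0.00012 + 0.0000023 = 4.1730e-04 /h
MTBF = 1 / λ_sys = 2400 h

2400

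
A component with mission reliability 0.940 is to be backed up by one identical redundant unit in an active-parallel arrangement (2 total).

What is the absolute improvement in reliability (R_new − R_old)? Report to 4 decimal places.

R_before = 0.940
R_after = 1 − (1 − 0.940)^2 = 0.9964
ΔR = 0.9964 − 0.940 = 0.0564

0.0564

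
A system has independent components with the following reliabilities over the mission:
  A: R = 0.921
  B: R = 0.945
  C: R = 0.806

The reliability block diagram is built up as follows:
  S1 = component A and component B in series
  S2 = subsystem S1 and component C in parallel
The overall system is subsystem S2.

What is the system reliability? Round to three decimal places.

Series (A and B): 0.92100 × 0.94500 = 0.87035
Parallel ([0.87035] and C): 1 − (1 − 0.87035)(1 − 0.80600) = 0.975

0.975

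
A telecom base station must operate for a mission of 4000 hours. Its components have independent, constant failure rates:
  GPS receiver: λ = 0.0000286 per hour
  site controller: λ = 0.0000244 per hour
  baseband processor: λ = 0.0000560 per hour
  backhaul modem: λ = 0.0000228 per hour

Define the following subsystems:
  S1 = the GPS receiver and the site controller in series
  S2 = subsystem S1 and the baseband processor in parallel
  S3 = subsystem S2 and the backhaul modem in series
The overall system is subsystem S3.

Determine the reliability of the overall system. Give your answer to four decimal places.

R(GPS receiver) = exp(−0.0000286 × 4000) = 0.891901
R(site controller) = exp(−0.0000244 × 4000) = 0.907012
R(baseband processor) = exp(−0.0000560 × 4000) = 0.799315
R(backhaul modem) = exp(−0.0000228 × 4000) = 0.912835
Series (GPS receiver and site controller): 0.891901 × 0.907012 = 0.808965
Parallel ([0.808965] and baseband processor): 1 − (1 − 0.808965)(1 − 0.799315) = 0.961662
Series ([0.961662] and backhaul modem): 0.961662 × 0.912835 = 0.8778

0.8778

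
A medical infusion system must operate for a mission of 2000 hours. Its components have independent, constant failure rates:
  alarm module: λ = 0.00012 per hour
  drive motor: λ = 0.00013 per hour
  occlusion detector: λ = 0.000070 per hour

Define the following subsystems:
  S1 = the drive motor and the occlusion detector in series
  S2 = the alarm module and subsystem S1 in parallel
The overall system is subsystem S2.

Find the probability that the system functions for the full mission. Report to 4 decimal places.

0.9297

R(alarm module) = exp(−0.00012 × 2000) = 0.786628
R(drive motor) = exp(−0.00013 × 2000) = 0.771052
R(occlusion detector) = exp(−0.000070 × 2000) = 0.869358
Series (drive motor and occlusion detector): 0.771052 × 0.869358 = 0.670320
Parallel (alarm module and [0.670320]): 1 − (1 − 0.786628)(1 − 0.670320) = 0.9297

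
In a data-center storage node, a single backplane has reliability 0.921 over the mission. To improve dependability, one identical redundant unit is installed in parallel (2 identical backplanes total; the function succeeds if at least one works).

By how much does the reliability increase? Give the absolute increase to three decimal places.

0.073

R_before = 0.921
R_after = 1 − (1 − 0.921)^2 = 0.994
ΔR = 0.994 − 0.921 = 0.073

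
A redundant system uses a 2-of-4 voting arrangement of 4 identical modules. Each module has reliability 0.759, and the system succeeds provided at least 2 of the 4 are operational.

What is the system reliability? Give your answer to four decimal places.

0.9541

R = Σ_{i=2}^{4} C(4,i) p^i (1−p)^{4−i} with p = 0.759
C(4,2)·0.759^2·0.241^2 = 0.200756
C(4,3)·0.759^3·0.241^1 = 0.421505
C(4,4)·0.759^4·0.241^0 = 0.331869
Sum = 0.9541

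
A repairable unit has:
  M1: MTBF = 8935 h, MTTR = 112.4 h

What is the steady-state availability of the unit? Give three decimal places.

A(M1) = MTBF/(MTBF+MTTR) = 8935/(8935+112.4) = 0.988

0.988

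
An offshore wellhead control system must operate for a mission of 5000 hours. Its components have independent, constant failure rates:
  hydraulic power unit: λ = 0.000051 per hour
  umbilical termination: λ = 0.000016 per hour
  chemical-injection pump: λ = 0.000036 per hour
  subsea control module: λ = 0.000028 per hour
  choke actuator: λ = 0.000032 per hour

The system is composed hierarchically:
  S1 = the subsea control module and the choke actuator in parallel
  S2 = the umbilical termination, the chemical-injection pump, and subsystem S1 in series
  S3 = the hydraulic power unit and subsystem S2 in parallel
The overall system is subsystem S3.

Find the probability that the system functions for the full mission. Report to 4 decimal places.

0.9451

R(hydraulic power unit) = exp(−0.000051 × 5000) = 0.774916
R(umbilical termination) = exp(−0.000016 × 5000) = 0.923116
R(chemical-injection pump) = exp(−0.000036 × 5000) = 0.835270
R(subsea control module) = exp(−0.000028 × 5000) = 0.869358
R(choke actuator) = exp(−0.000032 × 5000) = 0.852144
Parallel (subsea control module and choke actuator): 1 − (1 − 0.869358)(1 − 0.852144) = 0.980684
Series (umbilical termination, chemical-injection pump, and [0.980684]): 0.923116 × 0.835270 × 0.980684 = 0.756157
Parallel (hydraulic power unit and [0.756157]): 1 − (1 − 0.774916)(1 − 0.756157) = 0.9451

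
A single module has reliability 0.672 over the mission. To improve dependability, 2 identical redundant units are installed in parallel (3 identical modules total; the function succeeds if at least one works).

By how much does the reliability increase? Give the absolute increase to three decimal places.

R_before = 0.672
R_after = 1 − (1 − 0.672)^3 = 0.965
ΔR = 0.965 − 0.672 = 0.293

0.293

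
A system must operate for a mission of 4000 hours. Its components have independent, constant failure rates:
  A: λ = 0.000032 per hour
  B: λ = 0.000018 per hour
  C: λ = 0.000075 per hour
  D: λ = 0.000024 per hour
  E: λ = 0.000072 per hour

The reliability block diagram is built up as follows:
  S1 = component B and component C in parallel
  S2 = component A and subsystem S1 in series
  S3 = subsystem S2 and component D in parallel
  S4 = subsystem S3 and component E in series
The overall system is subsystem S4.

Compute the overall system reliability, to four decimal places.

R(A) = exp(−0.000032 × 4000) = 0.879853
R(B) = exp(−0.000018 × 4000) = 0.930531
R(C) = exp(−0.000075 × 4000) = 0.740818
R(D) = exp(−0.000024 × 4000) = 0.908464
R(E) = exp(−0.000072 × 4000) = 0.749762
Parallel (B and C): 1 − (1 − 0.930531)(1 − 0.740818) = 0.981995
Series (A and [0.981995]): 0.879853 × 0.981995 = 0.864011
Parallel ([0.864011] and D): 1 − (1 − 0.864011)(1 − 0.908464) = 0.987552
Series ([0.987552] and E): 0.987552 × 0.749762 = 0.7404

0.7404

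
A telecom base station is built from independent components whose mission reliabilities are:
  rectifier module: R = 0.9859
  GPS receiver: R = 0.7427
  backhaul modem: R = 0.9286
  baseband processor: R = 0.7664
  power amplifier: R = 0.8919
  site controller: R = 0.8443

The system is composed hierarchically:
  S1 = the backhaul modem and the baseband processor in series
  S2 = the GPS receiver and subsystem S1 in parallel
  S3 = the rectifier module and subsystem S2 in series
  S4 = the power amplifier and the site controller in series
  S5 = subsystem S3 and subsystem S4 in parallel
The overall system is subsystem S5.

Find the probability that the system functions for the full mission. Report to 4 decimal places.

0.9785

Series (backhaul modem and baseband processor): 0.928600 × 0.766400 = 0.711679
Parallel (GPS receiver and [0.711679]): 1 − (1 − 0.742700)(1 − 0.711679) = 0.925815
Series (rectifier module and [0.925815]): 0.985900 × 0.925815 = 0.912761
Series (power amplifier and site controller): 0.891900 × 0.844300 = 0.753031
Parallel ([0.912761] and [0.753031]): 1 − (1 − 0.912761)(1 − 0.753031) = 0.9785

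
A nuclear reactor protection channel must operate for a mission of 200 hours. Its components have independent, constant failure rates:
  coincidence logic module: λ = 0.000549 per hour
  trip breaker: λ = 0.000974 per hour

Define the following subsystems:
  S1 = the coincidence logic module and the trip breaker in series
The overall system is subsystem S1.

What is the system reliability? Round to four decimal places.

R(coincidence logic module) = exp(−0.000549 × 200) = 0.896013
R(trip breaker) = exp(−0.000974 × 200) = 0.822999
Series (coincidence logic module and trip breaker): 0.896013 × 0.822999 = 0.7374

0.7374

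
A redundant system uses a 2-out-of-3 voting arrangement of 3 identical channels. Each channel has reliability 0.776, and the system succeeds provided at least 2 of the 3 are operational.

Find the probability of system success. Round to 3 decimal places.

0.872

R = Σ_{i=2}^{3} C(3,i) p^i (1−p)^{3−i} with p = 0.776
C(3,2)·0.776^2·0.224^1 = 0.40466
C(3,3)·0.776^3·0.224^0 = 0.46729
Sum = 0.872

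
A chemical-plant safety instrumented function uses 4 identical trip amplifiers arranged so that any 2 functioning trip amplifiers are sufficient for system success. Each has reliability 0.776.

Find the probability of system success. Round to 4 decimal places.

R = Σ_{i=2}^{4} C(4,i) p^i (1−p)^{4−i} with p = 0.776
C(4,2)·0.776^2·0.224^2 = 0.181289
C(4,3)·0.776^3·0.224^1 = 0.418691
C(4,4)·0.776^4·0.224^0 = 0.362616
Sum = 0.9626

0.9626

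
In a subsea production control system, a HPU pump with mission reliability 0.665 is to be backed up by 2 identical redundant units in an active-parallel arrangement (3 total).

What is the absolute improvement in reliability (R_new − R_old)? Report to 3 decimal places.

R_before = 0.665
R_after = 1 − (1 − 0.665)^3 = 0.962
ΔR = 0.962 − 0.665 = 0.297

0.297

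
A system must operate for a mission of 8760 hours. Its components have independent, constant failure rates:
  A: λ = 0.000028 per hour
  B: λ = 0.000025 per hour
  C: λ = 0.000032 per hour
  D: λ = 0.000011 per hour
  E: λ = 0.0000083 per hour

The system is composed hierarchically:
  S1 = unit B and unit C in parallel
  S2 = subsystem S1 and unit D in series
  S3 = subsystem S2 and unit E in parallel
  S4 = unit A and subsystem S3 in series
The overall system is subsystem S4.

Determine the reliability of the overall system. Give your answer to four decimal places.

0.7750

R(A) = exp(−0.000028 × 8760) = 0.782485
R(B) = exp(−0.000025 × 8760) = 0.803322
R(C) = exp(−0.000032 × 8760) = 0.755542
R(D) = exp(−0.000011 × 8760) = 0.908137
R(E) = exp(−0.0000083 × 8760) = 0.929872
Parallel (B and C): 1 − (1 − 0.803322)(1 − 0.755542) = 0.951920
Series ([0.951920] and D): 0.951920 × 0.908137 = 0.864474
Parallel ([0.864474] and E): 1 − (1 − 0.864474)(1 − 0.929872) = 0.990496
Series (A and [0.990496]): 0.782485 × 0.990496 = 0.7750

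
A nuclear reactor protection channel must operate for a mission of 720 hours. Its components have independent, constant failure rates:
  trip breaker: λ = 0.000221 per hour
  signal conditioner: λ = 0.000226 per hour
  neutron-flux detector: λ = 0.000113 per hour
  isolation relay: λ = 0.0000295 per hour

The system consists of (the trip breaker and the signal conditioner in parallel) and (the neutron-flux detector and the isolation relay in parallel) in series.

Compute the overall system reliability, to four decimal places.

0.9763

R(trip breaker) = exp(−0.000221 × 720) = 0.852894
R(signal conditioner) = exp(−0.000226 × 720) = 0.849829
R(neutron-flux detector) = exp(−0.000113 × 720) = 0.921862
R(isolation relay) = exp(−0.0000295 × 720) = 0.978984
Parallel (trip breaker and signal conditioner): 1 − (1 − 0.852894)(1 − 0.849829) = 0.977909
Parallel (neutron-flux detector and isolation relay): 1 − (1 − 0.921862)(1 − 0.978984) = 0.998358
Series ([0.977909] and [0.998358]): 0.977909 × 0.998358 = 0.9763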